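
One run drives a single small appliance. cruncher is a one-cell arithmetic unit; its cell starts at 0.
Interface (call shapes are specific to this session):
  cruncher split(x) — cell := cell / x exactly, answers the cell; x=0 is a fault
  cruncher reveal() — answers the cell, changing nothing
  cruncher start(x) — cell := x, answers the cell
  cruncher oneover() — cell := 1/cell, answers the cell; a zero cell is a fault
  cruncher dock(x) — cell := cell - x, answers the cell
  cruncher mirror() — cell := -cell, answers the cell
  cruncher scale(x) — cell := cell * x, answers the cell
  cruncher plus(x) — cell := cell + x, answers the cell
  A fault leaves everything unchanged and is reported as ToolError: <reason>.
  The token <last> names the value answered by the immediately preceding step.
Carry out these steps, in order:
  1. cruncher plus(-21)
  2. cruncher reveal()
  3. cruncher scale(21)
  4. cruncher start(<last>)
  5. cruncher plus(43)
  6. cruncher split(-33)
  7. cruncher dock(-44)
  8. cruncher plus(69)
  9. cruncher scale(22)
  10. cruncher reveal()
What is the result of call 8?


Answer: 4127/33

Derivation:
[in] cruncher plus x='-21'
  -21
[in] cruncher reveal
  -21
[in] cruncher scale x='21'
  -441
[in] cruncher start x='<last>'
  -441
[in] cruncher plus x='43'
  -398
[in] cruncher split x='-33'
  398/33
[in] cruncher dock x='-44'
  1850/33
[in] cruncher plus x='69'
  4127/33
[in] cruncher scale x='22'
  8254/3
[in] cruncher reveal
  8254/3


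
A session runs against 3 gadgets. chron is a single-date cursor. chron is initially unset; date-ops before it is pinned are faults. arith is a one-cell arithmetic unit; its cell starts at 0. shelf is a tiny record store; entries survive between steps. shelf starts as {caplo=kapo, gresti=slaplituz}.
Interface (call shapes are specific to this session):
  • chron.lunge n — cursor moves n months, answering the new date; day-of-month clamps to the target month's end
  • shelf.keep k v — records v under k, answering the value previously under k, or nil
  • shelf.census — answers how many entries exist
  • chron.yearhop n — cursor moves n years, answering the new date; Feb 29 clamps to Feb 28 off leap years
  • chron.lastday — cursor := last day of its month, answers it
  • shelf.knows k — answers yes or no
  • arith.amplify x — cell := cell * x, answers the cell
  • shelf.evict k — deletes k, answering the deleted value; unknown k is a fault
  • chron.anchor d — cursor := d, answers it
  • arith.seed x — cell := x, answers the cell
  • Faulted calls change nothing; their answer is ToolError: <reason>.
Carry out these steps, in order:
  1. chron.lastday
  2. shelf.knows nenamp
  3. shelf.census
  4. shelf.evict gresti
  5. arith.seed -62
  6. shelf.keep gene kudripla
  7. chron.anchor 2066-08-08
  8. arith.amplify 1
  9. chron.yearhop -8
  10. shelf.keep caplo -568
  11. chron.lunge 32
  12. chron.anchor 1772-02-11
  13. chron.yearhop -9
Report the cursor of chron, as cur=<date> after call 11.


// lastday() : ToolError: no date set
// knows(k→nenamp) : no
// census() : 2
// evict(k→gresti) : slaplituz
// seed(x→-62) : -62
// keep(k→gene, v→kudripla) : nil
// anchor(d→2066-08-08) : 2066-08-08
// amplify(x→1) : -62
// yearhop(n→-8) : 2058-08-08
// keep(k→caplo, v→-568) : kapo
// lunge(n→32) : 2061-04-08
// anchor(d→1772-02-11) : 1772-02-11
// yearhop(n→-9) : 1763-02-11

Answer: cur=2061-04-08


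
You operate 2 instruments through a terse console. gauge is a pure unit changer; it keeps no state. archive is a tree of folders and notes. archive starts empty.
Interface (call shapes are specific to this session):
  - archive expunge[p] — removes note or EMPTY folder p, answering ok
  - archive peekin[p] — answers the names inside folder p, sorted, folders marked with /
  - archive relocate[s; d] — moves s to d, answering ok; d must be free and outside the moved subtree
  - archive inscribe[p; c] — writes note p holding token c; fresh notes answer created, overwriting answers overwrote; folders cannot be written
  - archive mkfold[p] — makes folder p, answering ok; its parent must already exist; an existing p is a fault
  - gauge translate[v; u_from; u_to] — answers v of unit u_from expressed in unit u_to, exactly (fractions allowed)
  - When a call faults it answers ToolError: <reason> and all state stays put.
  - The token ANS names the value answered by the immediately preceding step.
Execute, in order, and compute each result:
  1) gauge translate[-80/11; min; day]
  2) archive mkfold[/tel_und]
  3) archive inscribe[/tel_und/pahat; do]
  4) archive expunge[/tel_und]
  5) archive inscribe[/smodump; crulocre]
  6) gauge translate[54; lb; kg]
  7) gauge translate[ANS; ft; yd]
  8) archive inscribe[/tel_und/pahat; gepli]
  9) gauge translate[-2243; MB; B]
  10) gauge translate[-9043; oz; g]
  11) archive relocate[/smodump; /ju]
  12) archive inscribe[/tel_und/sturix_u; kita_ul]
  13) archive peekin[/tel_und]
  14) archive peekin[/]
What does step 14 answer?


Calling gauge translate passing v→-80/11, u_from→min, u_to→day, yielding -1/198.
Calling archive mkfold passing p→/tel_und, yielding ok.
Now I run archive inscribe passing p→/tel_und/pahat, c→do, and observe created.
Using archive expunge passing p→/tel_und, → ToolError: not empty.
Invoking archive inscribe passing p→/smodump, c→crulocre, and get created.
I run gauge translate passing v→54, u_from→lb, u_to→kg, — result: 1224699399/50000000.
Invoking gauge translate passing v→ANS, u_from→ft, u_to→yd, and observe 408233133/50000000.
I try archive inscribe passing p→/tel_und/pahat, c→gepli, which returns overwrote.
I invoke gauge translate passing v→-2243, u_from→MB, u_to→B, and observe -2243000000.
Invoking gauge translate passing v→-9043, u_from→oz, u_to→g, — result: -410183580191/1600000.
Calling archive relocate passing s→/smodump, d→/ju, and observe ok.
I invoke archive inscribe passing p→/tel_und/sturix_u, c→kita_ul, which returns created.
I try archive peekin passing p→/tel_und, → [pahat, sturix_u].
I run archive peekin passing p→/, → [ju, tel_und/].

Answer: [ju, tel_und/]


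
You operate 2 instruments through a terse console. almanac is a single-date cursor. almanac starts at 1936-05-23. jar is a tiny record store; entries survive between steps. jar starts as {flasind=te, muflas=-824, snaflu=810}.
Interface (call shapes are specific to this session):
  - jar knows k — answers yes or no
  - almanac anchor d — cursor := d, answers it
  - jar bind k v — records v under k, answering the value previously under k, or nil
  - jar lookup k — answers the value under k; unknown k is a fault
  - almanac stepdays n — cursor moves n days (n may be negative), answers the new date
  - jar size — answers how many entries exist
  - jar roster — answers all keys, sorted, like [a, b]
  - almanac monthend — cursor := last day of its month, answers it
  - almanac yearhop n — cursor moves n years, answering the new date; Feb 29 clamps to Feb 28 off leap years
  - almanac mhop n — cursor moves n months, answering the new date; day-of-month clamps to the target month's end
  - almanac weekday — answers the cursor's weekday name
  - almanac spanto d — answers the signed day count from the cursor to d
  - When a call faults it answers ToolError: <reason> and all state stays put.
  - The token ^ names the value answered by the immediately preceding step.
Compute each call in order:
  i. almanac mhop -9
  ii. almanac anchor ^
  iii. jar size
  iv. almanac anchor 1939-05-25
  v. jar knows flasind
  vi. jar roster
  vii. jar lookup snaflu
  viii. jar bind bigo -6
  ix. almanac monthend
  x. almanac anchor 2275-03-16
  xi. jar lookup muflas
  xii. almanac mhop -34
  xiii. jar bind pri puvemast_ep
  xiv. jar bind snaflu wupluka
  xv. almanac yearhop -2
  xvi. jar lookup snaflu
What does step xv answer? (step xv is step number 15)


Using almanac mhop with n→-9, and observe 1935-08-23.
Now I run almanac anchor with d→^, and see 1935-08-23.
Now I run jar size(), → 3.
I run almanac anchor with d→1939-05-25, which returns 1939-05-25.
Calling jar knows with k→flasind: yes.
I call jar roster(), → [flasind, muflas, snaflu].
Now I run jar lookup with k→snaflu, and see 810.
Using jar bind with k→bigo, v→-6, which returns nil.
Now I run almanac monthend(), — result: 1939-05-31.
Invoking almanac anchor with d→2275-03-16, which returns 2275-03-16.
Next I call jar lookup with k→muflas, and get -824.
Next I call almanac mhop with n→-34: 2272-05-16.
I run jar bind with k→pri, v→puvemast_ep, → nil.
I try jar bind with k→snaflu, v→wupluka, giving 810.
I call almanac yearhop with n→-2, yielding 2270-05-16.
I invoke jar lookup with k→snaflu: wupluka.

Answer: 2270-05-16


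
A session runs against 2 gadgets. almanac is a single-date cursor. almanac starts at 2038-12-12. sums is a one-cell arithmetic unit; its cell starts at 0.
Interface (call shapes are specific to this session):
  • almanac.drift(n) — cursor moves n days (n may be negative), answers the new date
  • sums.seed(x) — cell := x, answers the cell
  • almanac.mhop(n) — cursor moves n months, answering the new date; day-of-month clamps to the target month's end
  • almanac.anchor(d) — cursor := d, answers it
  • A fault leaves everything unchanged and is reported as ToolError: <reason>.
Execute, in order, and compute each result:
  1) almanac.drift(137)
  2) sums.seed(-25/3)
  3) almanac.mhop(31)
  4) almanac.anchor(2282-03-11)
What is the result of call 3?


Answer: 2041-11-28

Derivation:
→ drift(n='137')
← 2039-04-28
→ seed(x='-25/3')
← -25/3
→ mhop(n='31')
← 2041-11-28
→ anchor(d='2282-03-11')
← 2282-03-11


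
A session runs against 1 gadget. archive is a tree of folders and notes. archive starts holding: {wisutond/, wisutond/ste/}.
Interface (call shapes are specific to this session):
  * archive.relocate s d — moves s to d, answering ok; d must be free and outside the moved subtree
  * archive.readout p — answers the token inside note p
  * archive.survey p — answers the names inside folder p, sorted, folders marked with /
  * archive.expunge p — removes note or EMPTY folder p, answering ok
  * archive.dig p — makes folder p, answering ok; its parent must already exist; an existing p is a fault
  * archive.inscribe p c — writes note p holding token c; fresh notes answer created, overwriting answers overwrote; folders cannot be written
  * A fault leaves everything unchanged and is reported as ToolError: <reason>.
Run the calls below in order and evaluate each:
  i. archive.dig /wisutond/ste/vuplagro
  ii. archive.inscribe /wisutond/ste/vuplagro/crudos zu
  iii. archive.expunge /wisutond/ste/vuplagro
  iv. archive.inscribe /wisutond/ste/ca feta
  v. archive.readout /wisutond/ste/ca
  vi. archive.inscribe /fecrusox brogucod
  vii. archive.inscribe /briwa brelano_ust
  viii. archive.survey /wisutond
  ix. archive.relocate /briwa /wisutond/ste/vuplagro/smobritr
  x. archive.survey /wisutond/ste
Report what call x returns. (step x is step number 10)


Answer: [ca, vuplagro/]

Derivation:
·→ dig(/wisutond/ste/vuplagro)
·← ok
·→ inscribe(/wisutond/ste/vuplagro/crudos, zu)
·← created
·→ expunge(/wisutond/ste/vuplagro)
·← ToolError: not empty
·→ inscribe(/wisutond/ste/ca, feta)
·← created
·→ readout(/wisutond/ste/ca)
·← feta
·→ inscribe(/fecrusox, brogucod)
·← created
·→ inscribe(/briwa, brelano_ust)
·← created
·→ survey(/wisutond)
·← [ste/]
·→ relocate(/briwa, /wisutond/ste/vuplagro/smobritr)
·← ok
·→ survey(/wisutond/ste)
·← [ca, vuplagro/]


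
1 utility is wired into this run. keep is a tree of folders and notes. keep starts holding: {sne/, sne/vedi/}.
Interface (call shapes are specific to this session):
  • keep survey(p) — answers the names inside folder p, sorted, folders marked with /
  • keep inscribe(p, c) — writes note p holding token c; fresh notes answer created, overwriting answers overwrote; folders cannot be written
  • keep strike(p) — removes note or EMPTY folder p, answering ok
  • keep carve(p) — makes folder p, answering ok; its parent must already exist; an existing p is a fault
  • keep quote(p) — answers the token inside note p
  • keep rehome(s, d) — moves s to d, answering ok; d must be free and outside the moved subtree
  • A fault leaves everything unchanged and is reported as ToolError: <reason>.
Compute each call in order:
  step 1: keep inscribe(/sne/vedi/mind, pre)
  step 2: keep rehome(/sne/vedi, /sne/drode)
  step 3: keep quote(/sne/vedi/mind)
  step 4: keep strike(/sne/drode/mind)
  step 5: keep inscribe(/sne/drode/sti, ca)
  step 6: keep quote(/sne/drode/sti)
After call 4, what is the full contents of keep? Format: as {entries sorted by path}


Answer: {sne/, sne/drode/}

Derivation:
Act: keep inscribe[p=/sne/vedi/mind; c=pre]
Obs: created
Act: keep rehome[s=/sne/vedi; d=/sne/drode]
Obs: ok
Act: keep quote[p=/sne/vedi/mind]
Obs: ToolError: not found
Act: keep strike[p=/sne/drode/mind]
Obs: ok
Act: keep inscribe[p=/sne/drode/sti; c=ca]
Obs: created
Act: keep quote[p=/sne/drode/sti]
Obs: ca


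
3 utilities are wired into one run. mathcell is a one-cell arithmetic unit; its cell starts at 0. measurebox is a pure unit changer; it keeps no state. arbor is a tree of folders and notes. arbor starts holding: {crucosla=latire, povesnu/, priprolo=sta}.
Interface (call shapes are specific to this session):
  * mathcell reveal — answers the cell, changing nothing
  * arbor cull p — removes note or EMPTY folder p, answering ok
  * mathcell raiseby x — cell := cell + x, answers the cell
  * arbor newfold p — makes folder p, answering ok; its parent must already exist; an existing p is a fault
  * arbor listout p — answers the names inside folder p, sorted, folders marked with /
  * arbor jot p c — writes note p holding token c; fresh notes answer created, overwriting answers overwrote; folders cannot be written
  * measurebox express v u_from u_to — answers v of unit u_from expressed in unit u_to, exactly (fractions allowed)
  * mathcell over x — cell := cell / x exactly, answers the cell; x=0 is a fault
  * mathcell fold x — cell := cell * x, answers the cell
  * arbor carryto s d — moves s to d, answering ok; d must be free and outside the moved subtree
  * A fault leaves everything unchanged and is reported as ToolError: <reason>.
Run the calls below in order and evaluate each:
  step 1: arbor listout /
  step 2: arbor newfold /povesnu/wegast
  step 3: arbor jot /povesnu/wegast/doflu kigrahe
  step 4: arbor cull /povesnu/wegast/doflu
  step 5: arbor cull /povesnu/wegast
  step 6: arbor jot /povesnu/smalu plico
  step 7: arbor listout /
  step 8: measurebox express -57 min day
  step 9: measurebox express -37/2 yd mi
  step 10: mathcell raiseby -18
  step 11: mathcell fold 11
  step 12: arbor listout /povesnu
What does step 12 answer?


Answer: [smalu]

Derivation:
% arbor listout p=/
= [crucosla, povesnu/, priprolo]
% arbor newfold p=/povesnu/wegast
= ok
% arbor jot p=/povesnu/wegast/doflu c=kigrahe
= created
% arbor cull p=/povesnu/wegast/doflu
= ok
% arbor cull p=/povesnu/wegast
= ok
% arbor jot p=/povesnu/smalu c=plico
= created
% arbor listout p=/
= [crucosla, povesnu/, priprolo]
% measurebox express v=-57 u_from=min u_to=day
= -19/480
% measurebox express v=-37/2 u_from=yd u_to=mi
= -37/3520
% mathcell raiseby x=-18
= -18
% mathcell fold x=11
= -198
% arbor listout p=/povesnu
= [smalu]


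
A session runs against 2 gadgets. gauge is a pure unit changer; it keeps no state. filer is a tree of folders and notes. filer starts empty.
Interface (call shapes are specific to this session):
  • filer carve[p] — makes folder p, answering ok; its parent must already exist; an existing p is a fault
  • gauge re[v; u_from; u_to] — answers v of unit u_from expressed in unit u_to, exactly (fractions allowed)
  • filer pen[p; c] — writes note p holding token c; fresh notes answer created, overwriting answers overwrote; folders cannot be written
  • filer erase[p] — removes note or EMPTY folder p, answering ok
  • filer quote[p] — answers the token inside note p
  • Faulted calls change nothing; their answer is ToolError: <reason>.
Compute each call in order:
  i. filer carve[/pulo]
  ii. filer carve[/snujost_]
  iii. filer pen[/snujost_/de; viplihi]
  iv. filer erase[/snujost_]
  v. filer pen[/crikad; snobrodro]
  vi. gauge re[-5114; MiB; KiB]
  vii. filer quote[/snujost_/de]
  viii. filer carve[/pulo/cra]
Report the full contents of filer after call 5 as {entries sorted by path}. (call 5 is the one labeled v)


Answer: {crikad=snobrodro, pulo/, snujost_/, snujost_/de=viplihi}

Derivation:
>> filer carve(/pulo)
<< ok
>> filer carve(/snujost_)
<< ok
>> filer pen(/snujost_/de, viplihi)
<< created
>> filer erase(/snujost_)
<< ToolError: not empty
>> filer pen(/crikad, snobrodro)
<< created
>> gauge re(-5114, MiB, KiB)
<< -5236736
>> filer quote(/snujost_/de)
<< viplihi
>> filer carve(/pulo/cra)
<< ok


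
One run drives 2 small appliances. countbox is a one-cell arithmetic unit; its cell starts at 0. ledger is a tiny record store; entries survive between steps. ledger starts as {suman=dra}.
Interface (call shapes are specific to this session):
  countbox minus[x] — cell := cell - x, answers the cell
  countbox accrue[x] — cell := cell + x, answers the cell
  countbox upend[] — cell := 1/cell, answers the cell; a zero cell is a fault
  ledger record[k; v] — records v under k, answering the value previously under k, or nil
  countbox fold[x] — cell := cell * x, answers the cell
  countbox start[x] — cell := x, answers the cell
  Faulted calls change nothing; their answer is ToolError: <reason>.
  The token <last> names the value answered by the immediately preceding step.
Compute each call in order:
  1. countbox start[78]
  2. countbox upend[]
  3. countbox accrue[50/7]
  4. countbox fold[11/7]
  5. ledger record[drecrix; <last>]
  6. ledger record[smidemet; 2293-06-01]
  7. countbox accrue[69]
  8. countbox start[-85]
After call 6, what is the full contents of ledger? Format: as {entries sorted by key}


Invoking countbox start using x→78, and get 78.
I invoke countbox upend, and get 1/78.
Next I call countbox accrue using x→50/7, → 3907/546.
Then countbox fold using x→11/7, and observe 42977/3822.
I try ledger record using k→drecrix, v→<last>, and see nil.
I invoke ledger record using k→smidemet, v→2293-06-01, giving nil.
Then countbox accrue using x→69, yielding 306695/3822.
Now I run countbox start using x→-85, and get -85.

Answer: {drecrix=42977/3822, smidemet=2293-06-01, suman=dra}


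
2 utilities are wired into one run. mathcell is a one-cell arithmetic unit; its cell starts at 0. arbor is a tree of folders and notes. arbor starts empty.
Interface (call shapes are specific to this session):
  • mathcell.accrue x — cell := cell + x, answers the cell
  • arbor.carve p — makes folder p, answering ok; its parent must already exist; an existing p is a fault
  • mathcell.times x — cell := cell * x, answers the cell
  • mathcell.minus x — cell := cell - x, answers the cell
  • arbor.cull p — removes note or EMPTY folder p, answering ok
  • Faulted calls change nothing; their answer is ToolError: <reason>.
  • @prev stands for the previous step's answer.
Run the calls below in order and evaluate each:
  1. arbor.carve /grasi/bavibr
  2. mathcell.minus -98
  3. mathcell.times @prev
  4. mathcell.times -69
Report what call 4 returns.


Answer: -662676

Derivation:
·→ carve(/grasi/bavibr)
·← ToolError: no parent
·→ minus(-98)
·← 98
·→ times(@prev)
·← 9604
·→ times(-69)
·← -662676


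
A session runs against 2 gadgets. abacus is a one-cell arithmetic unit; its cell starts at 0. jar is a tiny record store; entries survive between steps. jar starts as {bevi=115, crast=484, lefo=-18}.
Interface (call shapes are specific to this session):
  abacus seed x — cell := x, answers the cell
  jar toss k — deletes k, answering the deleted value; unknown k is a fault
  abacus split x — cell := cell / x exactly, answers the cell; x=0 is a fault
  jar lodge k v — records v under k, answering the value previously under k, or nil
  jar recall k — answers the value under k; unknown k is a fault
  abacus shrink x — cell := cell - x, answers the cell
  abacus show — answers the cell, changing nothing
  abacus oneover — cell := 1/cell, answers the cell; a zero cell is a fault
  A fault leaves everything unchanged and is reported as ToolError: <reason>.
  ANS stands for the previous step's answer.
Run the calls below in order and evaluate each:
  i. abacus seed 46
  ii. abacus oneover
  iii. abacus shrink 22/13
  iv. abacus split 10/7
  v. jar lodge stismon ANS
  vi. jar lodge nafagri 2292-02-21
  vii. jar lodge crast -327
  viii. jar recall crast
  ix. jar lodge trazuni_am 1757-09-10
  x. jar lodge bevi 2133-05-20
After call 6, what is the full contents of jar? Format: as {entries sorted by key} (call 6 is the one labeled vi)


Answer: {bevi=115, crast=484, lefo=-18, nafagri=2292-02-21, stismon=-6993/5980}

Derivation:
> abacus seed x→46
  46
> abacus oneover
  1/46
> abacus shrink x→22/13
  -999/598
> abacus split x→10/7
  -6993/5980
> jar lodge k→stismon v→ANS
  nil
> jar lodge k→nafagri v→2292-02-21
  nil
> jar lodge k→crast v→-327
  484
> jar recall k→crast
  -327
> jar lodge k→trazuni_am v→1757-09-10
  nil
> jar lodge k→bevi v→2133-05-20
  115


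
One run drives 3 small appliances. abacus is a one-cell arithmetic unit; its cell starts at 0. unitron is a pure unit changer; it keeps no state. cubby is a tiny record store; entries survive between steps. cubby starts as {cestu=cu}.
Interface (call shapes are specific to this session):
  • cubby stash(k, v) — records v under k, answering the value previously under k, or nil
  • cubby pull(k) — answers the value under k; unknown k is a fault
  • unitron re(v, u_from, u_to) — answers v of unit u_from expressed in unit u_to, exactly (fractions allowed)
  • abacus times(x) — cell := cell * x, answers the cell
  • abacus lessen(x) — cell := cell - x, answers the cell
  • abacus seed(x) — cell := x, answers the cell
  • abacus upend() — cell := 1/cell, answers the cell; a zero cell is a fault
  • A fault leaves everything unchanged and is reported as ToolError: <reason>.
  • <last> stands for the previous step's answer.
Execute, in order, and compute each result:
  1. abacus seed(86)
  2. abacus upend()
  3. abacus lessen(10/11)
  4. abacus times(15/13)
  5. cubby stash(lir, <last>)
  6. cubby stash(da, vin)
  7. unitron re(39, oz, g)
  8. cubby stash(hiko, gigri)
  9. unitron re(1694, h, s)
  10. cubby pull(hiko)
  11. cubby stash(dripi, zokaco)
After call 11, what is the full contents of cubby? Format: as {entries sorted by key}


Answer: {cestu=cu, da=vin, dripi=zokaco, hiko=gigri, lir=-12735/12298}

Derivation:
·→ abacus seed(x: 86)
·← 86
·→ abacus upend()
·← 1/86
·→ abacus lessen(x: 10/11)
·← -849/946
·→ abacus times(x: 15/13)
·← -12735/12298
·→ cubby stash(k: lir, v: <last>)
·← nil
·→ cubby stash(k: da, v: vin)
·← nil
·→ unitron re(v: 39, u_from: oz, u_to: g)
·← 1769010243/1600000
·→ cubby stash(k: hiko, v: gigri)
·← nil
·→ unitron re(v: 1694, u_from: h, u_to: s)
·← 6098400
·→ cubby pull(k: hiko)
·← gigri
·→ cubby stash(k: dripi, v: zokaco)
·← nil


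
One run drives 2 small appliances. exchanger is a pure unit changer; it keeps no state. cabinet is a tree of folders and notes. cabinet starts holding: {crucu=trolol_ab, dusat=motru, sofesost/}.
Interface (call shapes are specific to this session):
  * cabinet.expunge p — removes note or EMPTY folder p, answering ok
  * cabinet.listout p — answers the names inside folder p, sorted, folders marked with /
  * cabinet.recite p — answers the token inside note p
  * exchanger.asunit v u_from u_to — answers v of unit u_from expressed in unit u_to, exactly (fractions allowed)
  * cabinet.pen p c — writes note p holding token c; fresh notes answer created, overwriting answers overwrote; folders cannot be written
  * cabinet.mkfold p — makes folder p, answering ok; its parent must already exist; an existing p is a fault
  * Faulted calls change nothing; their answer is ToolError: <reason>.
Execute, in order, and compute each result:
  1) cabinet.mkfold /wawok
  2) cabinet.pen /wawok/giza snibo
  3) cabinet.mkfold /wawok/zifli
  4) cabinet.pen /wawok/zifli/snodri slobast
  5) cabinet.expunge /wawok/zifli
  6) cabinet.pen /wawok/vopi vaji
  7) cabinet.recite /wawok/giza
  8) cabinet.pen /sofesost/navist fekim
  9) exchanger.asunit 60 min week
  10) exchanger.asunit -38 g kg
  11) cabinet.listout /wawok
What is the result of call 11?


Answer: [giza, vopi, zifli/]

Derivation:
>> cabinet.mkfold(/wawok)
<< ok
>> cabinet.pen(/wawok/giza, snibo)
<< created
>> cabinet.mkfold(/wawok/zifli)
<< ok
>> cabinet.pen(/wawok/zifli/snodri, slobast)
<< created
>> cabinet.expunge(/wawok/zifli)
<< ToolError: not empty
>> cabinet.pen(/wawok/vopi, vaji)
<< created
>> cabinet.recite(/wawok/giza)
<< snibo
>> cabinet.pen(/sofesost/navist, fekim)
<< created
>> exchanger.asunit(60, min, week)
<< 1/168
>> exchanger.asunit(-38, g, kg)
<< -19/500
>> cabinet.listout(/wawok)
<< [giza, vopi, zifli/]


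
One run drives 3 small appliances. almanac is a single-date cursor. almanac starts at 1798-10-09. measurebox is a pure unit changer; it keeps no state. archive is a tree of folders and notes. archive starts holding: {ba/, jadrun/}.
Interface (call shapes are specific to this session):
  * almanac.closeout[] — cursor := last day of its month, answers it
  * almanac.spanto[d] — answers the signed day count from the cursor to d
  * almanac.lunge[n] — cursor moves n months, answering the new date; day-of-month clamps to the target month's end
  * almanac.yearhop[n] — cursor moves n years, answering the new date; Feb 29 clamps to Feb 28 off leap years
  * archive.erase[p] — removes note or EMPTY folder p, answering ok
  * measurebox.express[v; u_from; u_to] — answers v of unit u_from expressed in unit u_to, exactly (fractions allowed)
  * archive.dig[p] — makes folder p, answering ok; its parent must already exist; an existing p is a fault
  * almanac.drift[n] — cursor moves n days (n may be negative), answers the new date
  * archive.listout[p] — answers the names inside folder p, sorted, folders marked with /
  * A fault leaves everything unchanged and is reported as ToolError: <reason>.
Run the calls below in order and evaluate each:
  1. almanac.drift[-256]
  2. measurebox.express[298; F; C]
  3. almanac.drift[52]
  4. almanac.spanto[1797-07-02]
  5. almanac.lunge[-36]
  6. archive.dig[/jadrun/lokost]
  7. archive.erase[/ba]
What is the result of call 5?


Answer: 1795-03-19

Derivation:
>>> drift n: -256
[out] 1798-01-26
>>> express v: 298 u_from: F u_to: C
[out] 1330/9
>>> drift n: 52
[out] 1798-03-19
>>> spanto d: 1797-07-02
[out] -260
>>> lunge n: -36
[out] 1795-03-19
>>> dig p: /jadrun/lokost
[out] ok
>>> erase p: /ba
[out] ok


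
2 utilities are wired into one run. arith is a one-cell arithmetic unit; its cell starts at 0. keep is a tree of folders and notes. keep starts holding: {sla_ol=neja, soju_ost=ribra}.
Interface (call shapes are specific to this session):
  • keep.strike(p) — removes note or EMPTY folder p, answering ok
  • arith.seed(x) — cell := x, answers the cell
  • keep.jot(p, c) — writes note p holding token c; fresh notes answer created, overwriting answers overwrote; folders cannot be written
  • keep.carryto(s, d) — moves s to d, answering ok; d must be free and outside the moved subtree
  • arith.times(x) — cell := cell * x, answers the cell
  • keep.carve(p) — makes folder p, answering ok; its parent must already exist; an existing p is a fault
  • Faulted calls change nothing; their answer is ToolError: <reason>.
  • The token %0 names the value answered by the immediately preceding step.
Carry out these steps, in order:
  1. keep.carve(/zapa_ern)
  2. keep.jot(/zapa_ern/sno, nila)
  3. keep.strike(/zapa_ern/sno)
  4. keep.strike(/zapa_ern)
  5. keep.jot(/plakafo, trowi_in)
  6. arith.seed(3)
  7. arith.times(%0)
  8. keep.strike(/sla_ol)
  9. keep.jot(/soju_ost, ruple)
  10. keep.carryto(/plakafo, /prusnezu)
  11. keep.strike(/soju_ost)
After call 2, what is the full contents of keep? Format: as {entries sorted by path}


~$ keep.carve p='/zapa_ern'
:: ok
~$ keep.jot p='/zapa_ern/sno' c='nila'
:: created
~$ keep.strike p='/zapa_ern/sno'
:: ok
~$ keep.strike p='/zapa_ern'
:: ok
~$ keep.jot p='/plakafo' c='trowi_in'
:: created
~$ arith.seed x='3'
:: 3
~$ arith.times x='%0'
:: 9
~$ keep.strike p='/sla_ol'
:: ok
~$ keep.jot p='/soju_ost' c='ruple'
:: overwrote
~$ keep.carryto s='/plakafo' d='/prusnezu'
:: ok
~$ keep.strike p='/soju_ost'
:: ok

Answer: {sla_ol=neja, soju_ost=ribra, zapa_ern/, zapa_ern/sno=nila}


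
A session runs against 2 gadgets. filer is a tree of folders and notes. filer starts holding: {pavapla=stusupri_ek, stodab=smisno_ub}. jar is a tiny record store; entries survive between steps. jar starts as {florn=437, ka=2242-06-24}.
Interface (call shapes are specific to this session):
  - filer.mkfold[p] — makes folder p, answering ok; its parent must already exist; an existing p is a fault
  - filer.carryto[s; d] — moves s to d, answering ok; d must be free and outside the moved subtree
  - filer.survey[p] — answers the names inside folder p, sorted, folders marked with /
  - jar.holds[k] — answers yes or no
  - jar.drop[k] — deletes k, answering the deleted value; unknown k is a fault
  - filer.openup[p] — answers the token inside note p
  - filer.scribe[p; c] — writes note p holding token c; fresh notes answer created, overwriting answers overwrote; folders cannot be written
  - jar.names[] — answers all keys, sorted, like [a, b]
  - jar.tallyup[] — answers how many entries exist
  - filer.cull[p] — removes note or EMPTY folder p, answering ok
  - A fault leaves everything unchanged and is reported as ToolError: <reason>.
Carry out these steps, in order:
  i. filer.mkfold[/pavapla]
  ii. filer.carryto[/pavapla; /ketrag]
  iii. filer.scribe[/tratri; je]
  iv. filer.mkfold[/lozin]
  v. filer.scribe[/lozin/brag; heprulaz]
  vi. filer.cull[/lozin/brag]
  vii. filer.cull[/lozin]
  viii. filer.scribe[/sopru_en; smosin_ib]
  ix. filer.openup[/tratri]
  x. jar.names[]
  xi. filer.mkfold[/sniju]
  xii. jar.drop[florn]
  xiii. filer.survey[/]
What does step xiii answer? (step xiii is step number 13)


Answer: [ketrag, sniju/, sopru_en, stodab, tratri]

Derivation:
% filer.mkfold p=/pavapla
[out] ToolError: exists
% filer.carryto s=/pavapla d=/ketrag
[out] ok
% filer.scribe p=/tratri c=je
[out] created
% filer.mkfold p=/lozin
[out] ok
% filer.scribe p=/lozin/brag c=heprulaz
[out] created
% filer.cull p=/lozin/brag
[out] ok
% filer.cull p=/lozin
[out] ok
% filer.scribe p=/sopru_en c=smosin_ib
[out] created
% filer.openup p=/tratri
[out] je
% jar.names
[out] [florn, ka]
% filer.mkfold p=/sniju
[out] ok
% jar.drop k=florn
[out] 437
% filer.survey p=/
[out] [ketrag, sniju/, sopru_en, stodab, tratri]


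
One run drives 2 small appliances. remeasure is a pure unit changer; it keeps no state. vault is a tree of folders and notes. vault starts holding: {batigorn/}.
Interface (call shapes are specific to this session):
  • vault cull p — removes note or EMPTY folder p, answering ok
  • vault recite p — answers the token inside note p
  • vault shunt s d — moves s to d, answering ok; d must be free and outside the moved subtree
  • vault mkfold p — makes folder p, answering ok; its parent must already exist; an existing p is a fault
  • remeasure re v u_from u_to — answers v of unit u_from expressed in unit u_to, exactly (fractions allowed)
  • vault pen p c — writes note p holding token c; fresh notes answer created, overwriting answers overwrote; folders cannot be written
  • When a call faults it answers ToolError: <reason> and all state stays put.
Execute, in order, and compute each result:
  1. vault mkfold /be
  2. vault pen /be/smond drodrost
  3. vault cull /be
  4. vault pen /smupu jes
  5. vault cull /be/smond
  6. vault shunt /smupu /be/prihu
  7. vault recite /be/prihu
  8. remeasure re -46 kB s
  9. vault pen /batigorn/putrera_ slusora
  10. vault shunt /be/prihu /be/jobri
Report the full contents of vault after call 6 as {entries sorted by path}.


Answer: {batigorn/, be/, be/prihu=jes}

Derivation:
% vault mkfold p→/be
  ok
% vault pen p→/be/smond c→drodrost
  created
% vault cull p→/be
  ToolError: not empty
% vault pen p→/smupu c→jes
  created
% vault cull p→/be/smond
  ok
% vault shunt s→/smupu d→/be/prihu
  ok
% vault recite p→/be/prihu
  jes
% remeasure re v→-46 u_from→kB u_to→s
  ToolError: incompatible units
% vault pen p→/batigorn/putrera_ c→slusora
  created
% vault shunt s→/be/prihu d→/be/jobri
  ok


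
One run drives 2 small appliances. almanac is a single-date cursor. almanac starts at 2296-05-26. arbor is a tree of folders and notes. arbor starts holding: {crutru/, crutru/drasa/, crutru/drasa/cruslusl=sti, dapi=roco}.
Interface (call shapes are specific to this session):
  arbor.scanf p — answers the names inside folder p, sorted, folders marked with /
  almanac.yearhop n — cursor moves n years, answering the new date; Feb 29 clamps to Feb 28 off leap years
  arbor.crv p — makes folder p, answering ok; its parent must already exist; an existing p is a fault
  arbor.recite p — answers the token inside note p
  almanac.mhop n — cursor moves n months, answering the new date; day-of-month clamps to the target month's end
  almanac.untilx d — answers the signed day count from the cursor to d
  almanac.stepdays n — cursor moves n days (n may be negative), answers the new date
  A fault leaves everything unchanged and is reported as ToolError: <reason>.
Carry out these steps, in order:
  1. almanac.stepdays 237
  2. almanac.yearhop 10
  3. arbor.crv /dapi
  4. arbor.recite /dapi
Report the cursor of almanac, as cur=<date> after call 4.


Answer: cur=2307-01-18

Derivation:
Calling stepdays passing 237, — result: 2297-01-18.
Using yearhop passing 10, and get 2307-01-18.
Using crv passing /dapi, yielding ToolError: exists.
Then recite passing /dapi, and get roco.


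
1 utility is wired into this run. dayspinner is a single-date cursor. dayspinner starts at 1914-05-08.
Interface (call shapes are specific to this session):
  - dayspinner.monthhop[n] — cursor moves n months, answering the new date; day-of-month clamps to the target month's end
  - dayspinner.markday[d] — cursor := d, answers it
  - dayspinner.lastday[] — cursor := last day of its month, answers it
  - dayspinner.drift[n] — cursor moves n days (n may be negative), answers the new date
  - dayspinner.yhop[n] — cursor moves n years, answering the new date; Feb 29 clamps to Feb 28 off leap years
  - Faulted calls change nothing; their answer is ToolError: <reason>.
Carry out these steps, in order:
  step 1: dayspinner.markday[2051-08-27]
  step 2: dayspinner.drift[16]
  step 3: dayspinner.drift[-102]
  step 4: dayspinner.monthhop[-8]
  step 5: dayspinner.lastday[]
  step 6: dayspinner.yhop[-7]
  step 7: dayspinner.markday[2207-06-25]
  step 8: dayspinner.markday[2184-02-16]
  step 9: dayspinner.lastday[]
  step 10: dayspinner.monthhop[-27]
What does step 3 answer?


Answer: 2051-06-02

Derivation:
CALL markday[d: 2051-08-27]
RET  2051-08-27
CALL drift[n: 16]
RET  2051-09-12
CALL drift[n: -102]
RET  2051-06-02
CALL monthhop[n: -8]
RET  2050-10-02
CALL lastday[]
RET  2050-10-31
CALL yhop[n: -7]
RET  2043-10-31
CALL markday[d: 2207-06-25]
RET  2207-06-25
CALL markday[d: 2184-02-16]
RET  2184-02-16
CALL lastday[]
RET  2184-02-29
CALL monthhop[n: -27]
RET  2181-11-29


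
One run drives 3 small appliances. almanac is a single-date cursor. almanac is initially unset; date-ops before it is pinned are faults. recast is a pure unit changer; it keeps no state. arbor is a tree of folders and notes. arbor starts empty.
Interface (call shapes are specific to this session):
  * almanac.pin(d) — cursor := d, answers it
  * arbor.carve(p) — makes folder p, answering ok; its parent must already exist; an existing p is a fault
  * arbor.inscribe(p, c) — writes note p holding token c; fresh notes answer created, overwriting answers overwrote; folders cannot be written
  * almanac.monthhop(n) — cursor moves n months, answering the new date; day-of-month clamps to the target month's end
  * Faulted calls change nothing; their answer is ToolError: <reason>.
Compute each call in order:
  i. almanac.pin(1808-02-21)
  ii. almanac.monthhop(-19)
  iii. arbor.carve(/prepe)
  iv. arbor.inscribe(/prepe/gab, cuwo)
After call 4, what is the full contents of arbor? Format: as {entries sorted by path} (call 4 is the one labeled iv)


Calling pin using d→1808-02-21, and get 1808-02-21.
Invoking monthhop using n→-19, → 1806-07-21.
I call carve using p→/prepe, giving ok.
Calling inscribe using p→/prepe/gab, c→cuwo: created.

Answer: {prepe/, prepe/gab=cuwo}


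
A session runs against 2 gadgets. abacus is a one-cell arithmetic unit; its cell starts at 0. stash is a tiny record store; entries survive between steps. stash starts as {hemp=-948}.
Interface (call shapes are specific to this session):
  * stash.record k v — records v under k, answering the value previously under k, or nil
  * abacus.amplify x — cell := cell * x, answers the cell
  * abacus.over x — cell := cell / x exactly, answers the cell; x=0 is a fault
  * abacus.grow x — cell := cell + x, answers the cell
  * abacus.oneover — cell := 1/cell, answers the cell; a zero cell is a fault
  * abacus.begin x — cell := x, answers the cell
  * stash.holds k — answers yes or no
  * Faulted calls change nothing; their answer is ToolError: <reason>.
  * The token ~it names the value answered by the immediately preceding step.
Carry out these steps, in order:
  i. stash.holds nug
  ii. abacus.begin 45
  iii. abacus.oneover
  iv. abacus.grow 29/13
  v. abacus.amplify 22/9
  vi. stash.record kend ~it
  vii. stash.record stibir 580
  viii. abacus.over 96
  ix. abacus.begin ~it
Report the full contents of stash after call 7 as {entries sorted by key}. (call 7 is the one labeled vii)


Invoking stash.holds with nug, and observe no.
Invoking abacus.begin with 45, and observe 45.
I try abacus.oneover(): 1/45.
Using abacus.grow with 29/13, → 1318/585.
Using abacus.amplify with 22/9, → 28996/5265.
Using stash.record with kend, ~it, which returns nil.
Invoking stash.record with stibir, 580, and see nil.
I use abacus.over with 96, and see 7249/126360.
I run abacus.begin with ~it, — result: 7249/126360.

Answer: {hemp=-948, kend=28996/5265, stibir=580}


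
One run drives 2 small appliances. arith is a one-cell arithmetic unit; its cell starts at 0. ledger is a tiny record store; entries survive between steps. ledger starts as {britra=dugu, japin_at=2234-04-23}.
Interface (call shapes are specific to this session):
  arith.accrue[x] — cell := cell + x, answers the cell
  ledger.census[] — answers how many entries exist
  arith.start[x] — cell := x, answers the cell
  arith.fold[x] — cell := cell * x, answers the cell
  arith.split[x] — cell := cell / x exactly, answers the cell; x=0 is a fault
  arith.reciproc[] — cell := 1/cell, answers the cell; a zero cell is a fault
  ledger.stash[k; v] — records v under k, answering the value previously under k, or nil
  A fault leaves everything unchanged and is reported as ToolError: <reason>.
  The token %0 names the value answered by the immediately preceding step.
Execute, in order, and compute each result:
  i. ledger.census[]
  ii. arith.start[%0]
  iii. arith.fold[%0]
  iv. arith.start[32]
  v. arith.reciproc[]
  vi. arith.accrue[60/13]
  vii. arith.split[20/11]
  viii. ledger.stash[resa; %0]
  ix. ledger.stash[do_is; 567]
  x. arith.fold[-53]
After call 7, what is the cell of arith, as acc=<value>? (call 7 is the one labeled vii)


Answer: acc=21263/8320

Derivation:
Act: ledger.census[]
Obs: 2
Act: arith.start[x=%0]
Obs: 2
Act: arith.fold[x=%0]
Obs: 4
Act: arith.start[x=32]
Obs: 32
Act: arith.reciproc[]
Obs: 1/32
Act: arith.accrue[x=60/13]
Obs: 1933/416
Act: arith.split[x=20/11]
Obs: 21263/8320
Act: ledger.stash[k=resa; v=%0]
Obs: nil
Act: ledger.stash[k=do_is; v=567]
Obs: nil
Act: arith.fold[x=-53]
Obs: -1126939/8320
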